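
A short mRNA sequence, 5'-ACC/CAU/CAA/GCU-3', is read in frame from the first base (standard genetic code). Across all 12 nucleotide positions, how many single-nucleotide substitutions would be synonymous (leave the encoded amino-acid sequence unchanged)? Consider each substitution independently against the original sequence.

Codon 1 (ACC, Thr): 3 synonymous substitutions.
Codon 2 (CAU, His): 1 synonymous substitution.
Codon 3 (CAA, Gln): 1 synonymous substitution.
Codon 4 (GCU, Ala): 3 synonymous substitutions.
Total: 3 + 1 + 1 + 3 = 8.

8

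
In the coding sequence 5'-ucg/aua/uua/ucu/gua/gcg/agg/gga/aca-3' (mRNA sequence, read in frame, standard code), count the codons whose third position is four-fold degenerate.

Codon 1 UCG (Ser): third position 4-fold.
Codon 2 AUA (Ile): third position 3-fold.
Codon 3 UUA (Leu): third position 2-fold.
Codon 4 UCU (Ser): third position 4-fold.
Codon 5 GUA (Val): third position 4-fold.
Codon 6 GCG (Ala): third position 4-fold.
Codon 7 AGG (Arg): third position 2-fold.
Codon 8 GGA (Gly): third position 4-fold.
Codon 9 ACA (Thr): third position 4-fold.
Four-fold degenerate third positions: 6.

6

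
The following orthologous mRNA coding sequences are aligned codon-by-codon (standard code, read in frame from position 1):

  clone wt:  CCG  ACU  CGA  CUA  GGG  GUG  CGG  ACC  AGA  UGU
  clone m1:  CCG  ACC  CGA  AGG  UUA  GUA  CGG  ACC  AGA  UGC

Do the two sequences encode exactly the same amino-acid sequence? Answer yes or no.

no

Codon 1: CCG Pro / CCG Pro — identical.
Codon 2: ACU Thr / ACC Thr — synonymous.
Codon 3: CGA Arg / CGA Arg — identical.
Codon 4: CUA Leu / AGG Arg — nonsynonymous.
Codon 5: GGG Gly / UUA Leu — nonsynonymous.
Codon 6: GUG Val / GUA Val — synonymous.
Codon 7: CGG Arg / CGG Arg — identical.
Codon 8: ACC Thr / ACC Thr — identical.
Codon 9: AGA Arg / AGA Arg — identical.
Codon 10: UGU Cys / UGC Cys — synonymous.
Nonsynonymous differences: 2 → different protein.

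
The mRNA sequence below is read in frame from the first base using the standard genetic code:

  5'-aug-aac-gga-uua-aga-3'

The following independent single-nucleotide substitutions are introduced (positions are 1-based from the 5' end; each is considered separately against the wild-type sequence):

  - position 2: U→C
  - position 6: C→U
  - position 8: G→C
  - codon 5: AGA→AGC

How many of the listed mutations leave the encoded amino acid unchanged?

Codon 1: AUG (Met) → ACG (Thr) — missense.
Codon 2: AAC (Asn) → AAU (Asn) — synonymous.
Codon 3: GGA (Gly) → GCA (Ala) — missense.
Codon 5: AGA (Arg) → AGC (Ser) — missense.
Synonymous: 1 of 4.

1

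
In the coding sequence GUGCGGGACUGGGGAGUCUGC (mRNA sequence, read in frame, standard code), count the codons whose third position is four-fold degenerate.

Codon 1 GUG (Val): third position 4-fold.
Codon 2 CGG (Arg): third position 4-fold.
Codon 3 GAC (Asp): third position 2-fold.
Codon 4 UGG (Trp): third position 1-fold.
Codon 5 GGA (Gly): third position 4-fold.
Codon 6 GUC (Val): third position 4-fold.
Codon 7 UGC (Cys): third position 2-fold.
Four-fold degenerate third positions: 4.

4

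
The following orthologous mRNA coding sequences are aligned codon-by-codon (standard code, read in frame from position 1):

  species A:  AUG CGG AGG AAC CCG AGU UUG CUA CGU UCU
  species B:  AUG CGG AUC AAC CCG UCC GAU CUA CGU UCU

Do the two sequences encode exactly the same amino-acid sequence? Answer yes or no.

no

Codon 1: AUG Met / AUG Met — identical.
Codon 2: CGG Arg / CGG Arg — identical.
Codon 3: AGG Arg / AUC Ile — nonsynonymous.
Codon 4: AAC Asn / AAC Asn — identical.
Codon 5: CCG Pro / CCG Pro — identical.
Codon 6: AGU Ser / UCC Ser — synonymous.
Codon 7: UUG Leu / GAU Asp — nonsynonymous.
Codon 8: CUA Leu / CUA Leu — identical.
Codon 9: CGU Arg / CGU Arg — identical.
Codon 10: UCU Ser / UCU Ser — identical.
Nonsynonymous differences: 2 → different protein.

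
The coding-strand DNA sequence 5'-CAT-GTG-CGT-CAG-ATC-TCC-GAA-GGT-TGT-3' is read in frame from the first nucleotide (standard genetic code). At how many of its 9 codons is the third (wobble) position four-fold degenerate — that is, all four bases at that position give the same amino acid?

4

Codon 1 CAT (His): third position 2-fold.
Codon 2 GTG (Val): third position 4-fold.
Codon 3 CGT (Arg): third position 4-fold.
Codon 4 CAG (Gln): third position 2-fold.
Codon 5 ATC (Ile): third position 3-fold.
Codon 6 TCC (Ser): third position 4-fold.
Codon 7 GAA (Glu): third position 2-fold.
Codon 8 GGT (Gly): third position 4-fold.
Codon 9 TGT (Cys): third position 2-fold.
Four-fold degenerate third positions: 4.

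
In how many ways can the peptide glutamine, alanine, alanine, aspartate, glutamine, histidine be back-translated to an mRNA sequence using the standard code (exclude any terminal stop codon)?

Gln: 2 codons.
Ala: 4 codons.
Ala: 4 codons.
Asp: 2 codons.
Gln: 2 codons.
His: 2 codons.
2 × 4 × 4 × 2 × 2 × 2 = 256.

256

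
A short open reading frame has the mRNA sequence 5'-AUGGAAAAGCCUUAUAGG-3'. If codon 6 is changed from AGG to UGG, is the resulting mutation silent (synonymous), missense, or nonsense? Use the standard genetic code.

missense

Position 16 falls in codon 6: AGG → Arg.
After the substitution the codon is UGG → Trp.
Arg ≠ Trp, so this is a missense mutation.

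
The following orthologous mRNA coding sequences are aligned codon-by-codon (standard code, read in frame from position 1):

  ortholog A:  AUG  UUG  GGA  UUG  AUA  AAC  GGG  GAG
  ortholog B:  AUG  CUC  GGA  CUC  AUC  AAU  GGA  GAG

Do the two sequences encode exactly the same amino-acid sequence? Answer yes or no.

Codon 1: AUG Met / AUG Met — identical.
Codon 2: UUG Leu / CUC Leu — synonymous.
Codon 3: GGA Gly / GGA Gly — identical.
Codon 4: UUG Leu / CUC Leu — synonymous.
Codon 5: AUA Ile / AUC Ile — synonymous.
Codon 6: AAC Asn / AAU Asn — synonymous.
Codon 7: GGG Gly / GGA Gly — synonymous.
Codon 8: GAG Glu / GAG Glu — identical.
Nonsynonymous differences: 0 → same protein.

yes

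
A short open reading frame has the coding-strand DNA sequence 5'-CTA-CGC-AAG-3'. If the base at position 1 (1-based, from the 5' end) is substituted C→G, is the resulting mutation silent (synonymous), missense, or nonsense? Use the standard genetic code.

Position 1 falls in codon 1: CTA → Leu.
After the substitution the codon is GTA → Val.
Leu ≠ Val, so this is a missense mutation.

missense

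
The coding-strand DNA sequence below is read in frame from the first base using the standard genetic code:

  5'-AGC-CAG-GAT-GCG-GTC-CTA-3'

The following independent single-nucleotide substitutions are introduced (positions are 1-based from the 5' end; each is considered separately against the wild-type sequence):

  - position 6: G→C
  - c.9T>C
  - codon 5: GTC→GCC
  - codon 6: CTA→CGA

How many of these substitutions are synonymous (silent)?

Codon 2: CAG (Gln) → CAC (His) — missense.
Codon 3: GAT (Asp) → GAC (Asp) — synonymous.
Codon 5: GTC (Val) → GCC (Ala) — missense.
Codon 6: CTA (Leu) → CGA (Arg) — missense.
Synonymous: 1 of 4.

1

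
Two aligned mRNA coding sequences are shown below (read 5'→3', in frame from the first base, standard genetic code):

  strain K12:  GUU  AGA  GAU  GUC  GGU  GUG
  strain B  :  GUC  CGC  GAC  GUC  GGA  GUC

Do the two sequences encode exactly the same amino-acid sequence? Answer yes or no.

Codon 1: GUU Val / GUC Val — synonymous.
Codon 2: AGA Arg / CGC Arg — synonymous.
Codon 3: GAU Asp / GAC Asp — synonymous.
Codon 4: GUC Val / GUC Val — identical.
Codon 5: GGU Gly / GGA Gly — synonymous.
Codon 6: GUG Val / GUC Val — synonymous.
Nonsynonymous differences: 0 → same protein.

yes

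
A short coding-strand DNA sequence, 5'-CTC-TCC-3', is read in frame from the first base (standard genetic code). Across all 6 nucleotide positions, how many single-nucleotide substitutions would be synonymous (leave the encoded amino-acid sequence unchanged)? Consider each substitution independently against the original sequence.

6

Codon 1 (CTC, Leu): 3 synonymous substitutions.
Codon 2 (TCC, Ser): 3 synonymous substitutions.
Total: 3 + 3 = 6.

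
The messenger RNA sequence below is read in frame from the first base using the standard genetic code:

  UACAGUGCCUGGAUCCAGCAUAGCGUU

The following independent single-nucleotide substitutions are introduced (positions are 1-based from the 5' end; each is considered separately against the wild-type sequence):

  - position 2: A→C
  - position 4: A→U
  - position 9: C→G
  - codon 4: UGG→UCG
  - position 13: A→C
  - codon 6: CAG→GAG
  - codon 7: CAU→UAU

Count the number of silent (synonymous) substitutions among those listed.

Codon 1: UAC (Tyr) → UCC (Ser) — missense.
Codon 2: AGU (Ser) → UGU (Cys) — missense.
Codon 3: GCC (Ala) → GCG (Ala) — synonymous.
Codon 4: UGG (Trp) → UCG (Ser) — missense.
Codon 5: AUC (Ile) → CUC (Leu) — missense.
Codon 6: CAG (Gln) → GAG (Glu) — missense.
Codon 7: CAU (His) → UAU (Tyr) — missense.
Synonymous: 1 of 7.

1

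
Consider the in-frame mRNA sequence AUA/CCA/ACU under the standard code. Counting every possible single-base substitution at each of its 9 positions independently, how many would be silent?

8

Codon 1 (AUA, Ile): 2 synonymous substitutions.
Codon 2 (CCA, Pro): 3 synonymous substitutions.
Codon 3 (ACU, Thr): 3 synonymous substitutions.
Total: 2 + 3 + 3 = 8.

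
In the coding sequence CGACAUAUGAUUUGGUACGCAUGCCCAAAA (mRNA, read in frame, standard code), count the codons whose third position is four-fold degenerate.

Codon 1 CGA (Arg): third position 4-fold.
Codon 2 CAU (His): third position 2-fold.
Codon 3 AUG (Met): third position 1-fold.
Codon 4 AUU (Ile): third position 3-fold.
Codon 5 UGG (Trp): third position 1-fold.
Codon 6 UAC (Tyr): third position 2-fold.
Codon 7 GCA (Ala): third position 4-fold.
Codon 8 UGC (Cys): third position 2-fold.
Codon 9 CCA (Pro): third position 4-fold.
Codon 10 AAA (Lys): third position 2-fold.
Four-fold degenerate third positions: 3.

3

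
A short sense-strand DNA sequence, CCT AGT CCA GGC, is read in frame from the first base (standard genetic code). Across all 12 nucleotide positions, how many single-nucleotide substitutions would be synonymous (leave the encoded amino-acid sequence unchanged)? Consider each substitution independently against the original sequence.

10

Codon 1 (CCT, Pro): 3 synonymous substitutions.
Codon 2 (AGT, Ser): 1 synonymous substitution.
Codon 3 (CCA, Pro): 3 synonymous substitutions.
Codon 4 (GGC, Gly): 3 synonymous substitutions.
Total: 3 + 1 + 3 + 3 = 10.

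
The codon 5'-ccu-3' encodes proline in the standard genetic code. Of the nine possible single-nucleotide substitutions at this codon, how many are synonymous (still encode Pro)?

Position 1: none → 0 synonymous.
Position 2: none → 0 synonymous.
Position 3: CCC, CCA, CCG → 3 synonymous.
Total: 0 + 0 + 3 = 3.

3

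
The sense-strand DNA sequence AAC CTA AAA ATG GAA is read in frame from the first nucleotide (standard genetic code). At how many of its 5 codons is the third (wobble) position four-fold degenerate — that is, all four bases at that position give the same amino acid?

Codon 1 AAC (Asn): third position 2-fold.
Codon 2 CTA (Leu): third position 4-fold.
Codon 3 AAA (Lys): third position 2-fold.
Codon 4 ATG (Met): third position 1-fold.
Codon 5 GAA (Glu): third position 2-fold.
Four-fold degenerate third positions: 1.

1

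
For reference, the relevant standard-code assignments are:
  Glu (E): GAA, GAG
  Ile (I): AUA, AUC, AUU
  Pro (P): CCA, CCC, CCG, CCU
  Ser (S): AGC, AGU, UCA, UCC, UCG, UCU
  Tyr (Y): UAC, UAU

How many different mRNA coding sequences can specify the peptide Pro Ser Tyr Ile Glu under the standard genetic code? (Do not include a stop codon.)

288

Pro: 4 codons.
Ser: 6 codons.
Tyr: 2 codons.
Ile: 3 codons.
Glu: 2 codons.
4 × 6 × 2 × 3 × 2 = 288.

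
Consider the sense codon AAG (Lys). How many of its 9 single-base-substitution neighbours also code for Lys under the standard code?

1

Position 1: none → 0 synonymous.
Position 2: none → 0 synonymous.
Position 3: AAA → 1 synonymous.
Total: 0 + 0 + 1 = 1.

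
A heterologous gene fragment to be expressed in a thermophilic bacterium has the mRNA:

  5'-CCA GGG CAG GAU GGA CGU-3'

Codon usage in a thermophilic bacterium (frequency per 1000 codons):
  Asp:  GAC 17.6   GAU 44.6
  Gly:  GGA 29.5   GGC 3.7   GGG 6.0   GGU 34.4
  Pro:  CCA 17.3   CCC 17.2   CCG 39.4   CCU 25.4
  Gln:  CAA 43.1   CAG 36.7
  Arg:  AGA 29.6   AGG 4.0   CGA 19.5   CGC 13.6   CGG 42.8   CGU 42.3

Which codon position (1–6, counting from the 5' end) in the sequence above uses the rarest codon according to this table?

2

Codon 1 CCA (Pro): 17.3 per 1000.
Codon 2 GGG (Gly): 6.0 per 1000.
Codon 3 CAG (Gln): 36.7 per 1000.
Codon 4 GAU (Asp): 44.6 per 1000.
Codon 5 GGA (Gly): 29.5 per 1000.
Codon 6 CGU (Arg): 42.3 per 1000.
Lowest frequency is 6.0 at codon 2.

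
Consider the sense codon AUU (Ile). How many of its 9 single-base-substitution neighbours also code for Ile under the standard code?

Position 1: none → 0 synonymous.
Position 2: none → 0 synonymous.
Position 3: AUC, AUA → 2 synonymous.
Total: 0 + 0 + 2 = 2.

2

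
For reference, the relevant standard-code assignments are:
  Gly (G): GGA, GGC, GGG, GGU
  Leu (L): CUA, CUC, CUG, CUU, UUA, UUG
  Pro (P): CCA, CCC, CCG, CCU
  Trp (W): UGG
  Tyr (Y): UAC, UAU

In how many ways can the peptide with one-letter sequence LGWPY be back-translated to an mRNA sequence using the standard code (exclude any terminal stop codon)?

192

Leu: 6 codons.
Gly: 4 codons.
Trp: 1 codon.
Pro: 4 codons.
Tyr: 2 codons.
6 × 4 × 1 × 4 × 2 = 192.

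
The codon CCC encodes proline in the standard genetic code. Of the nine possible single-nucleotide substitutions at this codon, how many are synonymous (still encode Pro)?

3

Position 1: none → 0 synonymous.
Position 2: none → 0 synonymous.
Position 3: CCT, CCA, CCG → 3 synonymous.
Total: 0 + 0 + 3 = 3.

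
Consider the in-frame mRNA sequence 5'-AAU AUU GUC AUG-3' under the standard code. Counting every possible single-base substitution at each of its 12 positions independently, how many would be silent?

6

Codon 1 (AAU, Asn): 1 synonymous substitution.
Codon 2 (AUU, Ile): 2 synonymous substitutions.
Codon 3 (GUC, Val): 3 synonymous substitutions.
Codon 4 (AUG, Met): 0 synonymous substitutions.
Total: 1 + 2 + 3 + 0 = 6.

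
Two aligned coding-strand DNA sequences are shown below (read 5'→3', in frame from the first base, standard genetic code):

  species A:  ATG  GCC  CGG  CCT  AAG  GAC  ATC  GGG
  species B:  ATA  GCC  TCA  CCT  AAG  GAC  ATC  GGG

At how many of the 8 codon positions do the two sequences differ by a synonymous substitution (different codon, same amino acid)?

0

Codon 1: ATG Met / ATA Ile — nonsynonymous.
Codon 2: GCC Ala / GCC Ala — identical.
Codon 3: CGG Arg / TCA Ser — nonsynonymous.
Codon 4: CCT Pro / CCT Pro — identical.
Codon 5: AAG Lys / AAG Lys — identical.
Codon 6: GAC Asp / GAC Asp — identical.
Codon 7: ATC Ile / ATC Ile — identical.
Codon 8: GGG Gly / GGG Gly — identical.
Synonymous differences: 0.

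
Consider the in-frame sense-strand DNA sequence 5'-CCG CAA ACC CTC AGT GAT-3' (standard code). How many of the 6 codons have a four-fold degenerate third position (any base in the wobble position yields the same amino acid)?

3

Codon 1 CCG (Pro): third position 4-fold.
Codon 2 CAA (Gln): third position 2-fold.
Codon 3 ACC (Thr): third position 4-fold.
Codon 4 CTC (Leu): third position 4-fold.
Codon 5 AGT (Ser): third position 2-fold.
Codon 6 GAT (Asp): third position 2-fold.
Four-fold degenerate third positions: 3.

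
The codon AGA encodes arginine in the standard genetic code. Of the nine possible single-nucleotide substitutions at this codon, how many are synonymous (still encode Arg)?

Position 1: CGA → 1 synonymous.
Position 2: none → 0 synonymous.
Position 3: AGG → 1 synonymous.
Total: 1 + 0 + 1 = 2.

2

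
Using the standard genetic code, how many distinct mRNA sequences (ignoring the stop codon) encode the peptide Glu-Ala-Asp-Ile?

48

Glu: 2 codons.
Ala: 4 codons.
Asp: 2 codons.
Ile: 3 codons.
2 × 4 × 2 × 3 = 48.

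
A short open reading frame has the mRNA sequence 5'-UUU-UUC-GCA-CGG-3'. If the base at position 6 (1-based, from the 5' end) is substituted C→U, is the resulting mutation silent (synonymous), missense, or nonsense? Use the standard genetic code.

silent

Position 6 falls in codon 2: UUC → Phe.
After the substitution the codon is UUU → Phe.
Both encode Phe, so the change is synonymous.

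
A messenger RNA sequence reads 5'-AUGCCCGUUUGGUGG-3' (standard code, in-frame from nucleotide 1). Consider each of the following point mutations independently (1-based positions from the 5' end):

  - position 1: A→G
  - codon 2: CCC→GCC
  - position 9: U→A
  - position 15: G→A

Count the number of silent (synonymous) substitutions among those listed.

1

Codon 1: AUG (Met) → GUG (Val) — missense.
Codon 2: CCC (Pro) → GCC (Ala) — missense.
Codon 3: GUU (Val) → GUA (Val) — synonymous.
Codon 5: UGG (Trp) → UGA (Stop) — nonsense.
Synonymous: 1 of 4.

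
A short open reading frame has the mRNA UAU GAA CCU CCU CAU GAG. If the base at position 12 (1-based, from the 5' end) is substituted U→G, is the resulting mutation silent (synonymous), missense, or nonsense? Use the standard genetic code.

Position 12 falls in codon 4: CCU → Pro.
After the substitution the codon is CCG → Pro.
Both encode Pro, so the change is synonymous.

silent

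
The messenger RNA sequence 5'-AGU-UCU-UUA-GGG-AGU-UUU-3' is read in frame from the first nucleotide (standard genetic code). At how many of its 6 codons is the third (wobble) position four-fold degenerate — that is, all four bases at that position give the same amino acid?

2

Codon 1 AGU (Ser): third position 2-fold.
Codon 2 UCU (Ser): third position 4-fold.
Codon 3 UUA (Leu): third position 2-fold.
Codon 4 GGG (Gly): third position 4-fold.
Codon 5 AGU (Ser): third position 2-fold.
Codon 6 UUU (Phe): third position 2-fold.
Four-fold degenerate third positions: 2.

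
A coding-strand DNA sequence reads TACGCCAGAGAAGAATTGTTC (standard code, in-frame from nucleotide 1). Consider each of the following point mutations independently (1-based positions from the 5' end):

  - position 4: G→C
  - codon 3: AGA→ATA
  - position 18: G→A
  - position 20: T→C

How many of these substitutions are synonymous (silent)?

Codon 2: GCC (Ala) → CCC (Pro) — missense.
Codon 3: AGA (Arg) → ATA (Ile) — missense.
Codon 6: TTG (Leu) → TTA (Leu) — synonymous.
Codon 7: TTC (Phe) → TCC (Ser) — missense.
Synonymous: 1 of 4.

1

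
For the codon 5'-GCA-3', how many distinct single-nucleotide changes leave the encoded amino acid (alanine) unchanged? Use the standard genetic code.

Position 1: none → 0 synonymous.
Position 2: none → 0 synonymous.
Position 3: GCU, GCC, GCG → 3 synonymous.
Total: 0 + 0 + 3 = 3.

3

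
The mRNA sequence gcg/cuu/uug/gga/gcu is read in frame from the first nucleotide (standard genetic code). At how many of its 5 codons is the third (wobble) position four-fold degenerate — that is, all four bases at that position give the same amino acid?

Codon 1 GCG (Ala): third position 4-fold.
Codon 2 CUU (Leu): third position 4-fold.
Codon 3 UUG (Leu): third position 2-fold.
Codon 4 GGA (Gly): third position 4-fold.
Codon 5 GCU (Ala): third position 4-fold.
Four-fold degenerate third positions: 4.

4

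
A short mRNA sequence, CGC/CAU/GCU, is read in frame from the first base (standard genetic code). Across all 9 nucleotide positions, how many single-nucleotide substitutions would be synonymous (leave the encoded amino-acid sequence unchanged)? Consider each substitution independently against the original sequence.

Codon 1 (CGC, Arg): 3 synonymous substitutions.
Codon 2 (CAU, His): 1 synonymous substitution.
Codon 3 (GCU, Ala): 3 synonymous substitutions.
Total: 3 + 1 + 3 = 7.

7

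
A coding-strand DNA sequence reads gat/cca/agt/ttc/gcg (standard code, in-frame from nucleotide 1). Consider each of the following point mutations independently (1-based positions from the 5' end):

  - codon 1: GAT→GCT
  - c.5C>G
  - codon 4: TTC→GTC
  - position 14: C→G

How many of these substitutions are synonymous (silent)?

Codon 1: GAT (Asp) → GCT (Ala) — missense.
Codon 2: CCA (Pro) → CGA (Arg) — missense.
Codon 4: TTC (Phe) → GTC (Val) — missense.
Codon 5: GCG (Ala) → GGG (Gly) — missense.
Synonymous: 0 of 4.

0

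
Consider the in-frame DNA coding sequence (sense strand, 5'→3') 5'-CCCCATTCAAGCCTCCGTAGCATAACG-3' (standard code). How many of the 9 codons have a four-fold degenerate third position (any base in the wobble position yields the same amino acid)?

Codon 1 CCC (Pro): third position 4-fold.
Codon 2 CAT (His): third position 2-fold.
Codon 3 TCA (Ser): third position 4-fold.
Codon 4 AGC (Ser): third position 2-fold.
Codon 5 CTC (Leu): third position 4-fold.
Codon 6 CGT (Arg): third position 4-fold.
Codon 7 AGC (Ser): third position 2-fold.
Codon 8 ATA (Ile): third position 3-fold.
Codon 9 ACG (Thr): third position 4-fold.
Four-fold degenerate third positions: 5.

5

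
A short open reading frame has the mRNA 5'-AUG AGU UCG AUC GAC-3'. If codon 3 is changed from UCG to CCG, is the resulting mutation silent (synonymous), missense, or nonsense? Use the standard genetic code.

missense

Position 7 falls in codon 3: UCG → Ser.
After the substitution the codon is CCG → Pro.
Ser ≠ Pro, so this is a missense mutation.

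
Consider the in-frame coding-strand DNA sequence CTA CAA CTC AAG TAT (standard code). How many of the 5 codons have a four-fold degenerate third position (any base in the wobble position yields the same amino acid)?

Codon 1 CTA (Leu): third position 4-fold.
Codon 2 CAA (Gln): third position 2-fold.
Codon 3 CTC (Leu): third position 4-fold.
Codon 4 AAG (Lys): third position 2-fold.
Codon 5 TAT (Tyr): third position 2-fold.
Four-fold degenerate third positions: 2.

2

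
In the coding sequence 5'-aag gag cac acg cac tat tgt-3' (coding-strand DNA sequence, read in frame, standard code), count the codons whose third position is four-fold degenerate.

Codon 1 AAG (Lys): third position 2-fold.
Codon 2 GAG (Glu): third position 2-fold.
Codon 3 CAC (His): third position 2-fold.
Codon 4 ACG (Thr): third position 4-fold.
Codon 5 CAC (His): third position 2-fold.
Codon 6 TAT (Tyr): third position 2-fold.
Codon 7 TGT (Cys): third position 2-fold.
Four-fold degenerate third positions: 1.

1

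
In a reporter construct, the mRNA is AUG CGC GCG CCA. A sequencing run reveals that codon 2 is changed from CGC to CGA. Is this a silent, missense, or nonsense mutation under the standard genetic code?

silent

Position 6 falls in codon 2: CGC → Arg.
After the substitution the codon is CGA → Arg.
Both encode Arg, so the change is synonymous.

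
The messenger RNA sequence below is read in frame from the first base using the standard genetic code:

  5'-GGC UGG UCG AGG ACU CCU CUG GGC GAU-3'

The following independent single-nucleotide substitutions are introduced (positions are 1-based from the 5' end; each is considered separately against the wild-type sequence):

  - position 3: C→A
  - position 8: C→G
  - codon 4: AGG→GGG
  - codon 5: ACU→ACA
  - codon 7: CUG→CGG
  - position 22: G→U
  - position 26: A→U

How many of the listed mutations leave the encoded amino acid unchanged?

2

Codon 1: GGC (Gly) → GGA (Gly) — synonymous.
Codon 3: UCG (Ser) → UGG (Trp) — missense.
Codon 4: AGG (Arg) → GGG (Gly) — missense.
Codon 5: ACU (Thr) → ACA (Thr) — synonymous.
Codon 7: CUG (Leu) → CGG (Arg) — missense.
Codon 8: GGC (Gly) → UGC (Cys) — missense.
Codon 9: GAU (Asp) → GUU (Val) — missense.
Synonymous: 2 of 7.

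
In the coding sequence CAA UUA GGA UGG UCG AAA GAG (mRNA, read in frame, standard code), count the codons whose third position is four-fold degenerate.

2

Codon 1 CAA (Gln): third position 2-fold.
Codon 2 UUA (Leu): third position 2-fold.
Codon 3 GGA (Gly): third position 4-fold.
Codon 4 UGG (Trp): third position 1-fold.
Codon 5 UCG (Ser): third position 4-fold.
Codon 6 AAA (Lys): third position 2-fold.
Codon 7 GAG (Glu): third position 2-fold.
Four-fold degenerate third positions: 2.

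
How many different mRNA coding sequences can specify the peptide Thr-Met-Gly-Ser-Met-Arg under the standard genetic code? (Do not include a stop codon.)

Thr: 4 codons.
Met: 1 codon.
Gly: 4 codons.
Ser: 6 codons.
Met: 1 codon.
Arg: 6 codons.
4 × 1 × 4 × 6 × 1 × 6 = 576.

576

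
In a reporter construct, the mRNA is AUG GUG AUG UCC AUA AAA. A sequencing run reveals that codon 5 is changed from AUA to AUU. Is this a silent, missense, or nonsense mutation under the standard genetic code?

silent

Position 15 falls in codon 5: AUA → Ile.
After the substitution the codon is AUU → Ile.
Both encode Ile, so the change is synonymous.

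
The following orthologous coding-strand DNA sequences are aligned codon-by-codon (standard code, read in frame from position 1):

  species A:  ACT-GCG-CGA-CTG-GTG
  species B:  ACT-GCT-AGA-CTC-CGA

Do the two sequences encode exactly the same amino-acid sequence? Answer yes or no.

no

Codon 1: ACT Thr / ACT Thr — identical.
Codon 2: GCG Ala / GCT Ala — synonymous.
Codon 3: CGA Arg / AGA Arg — synonymous.
Codon 4: CTG Leu / CTC Leu — synonymous.
Codon 5: GTG Val / CGA Arg — nonsynonymous.
Nonsynonymous differences: 1 → different protein.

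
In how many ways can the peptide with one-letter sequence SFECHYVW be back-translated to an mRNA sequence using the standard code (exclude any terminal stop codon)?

Ser: 6 codons.
Phe: 2 codons.
Glu: 2 codons.
Cys: 2 codons.
His: 2 codons.
Tyr: 2 codons.
Val: 4 codons.
Trp: 1 codon.
6 × 2 × 2 × 2 × 2 × 2 × 4 × 1 = 768.

768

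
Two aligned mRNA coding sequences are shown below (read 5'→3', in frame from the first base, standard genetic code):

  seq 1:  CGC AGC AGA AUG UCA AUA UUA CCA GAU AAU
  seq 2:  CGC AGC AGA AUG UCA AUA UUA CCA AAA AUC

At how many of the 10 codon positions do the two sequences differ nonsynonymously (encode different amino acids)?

Codon 1: CGC Arg / CGC Arg — identical.
Codon 2: AGC Ser / AGC Ser — identical.
Codon 3: AGA Arg / AGA Arg — identical.
Codon 4: AUG Met / AUG Met — identical.
Codon 5: UCA Ser / UCA Ser — identical.
Codon 6: AUA Ile / AUA Ile — identical.
Codon 7: UUA Leu / UUA Leu — identical.
Codon 8: CCA Pro / CCA Pro — identical.
Codon 9: GAU Asp / AAA Lys — nonsynonymous.
Codon 10: AAU Asn / AUC Ile — nonsynonymous.
Nonsynonymous differences: 2.

2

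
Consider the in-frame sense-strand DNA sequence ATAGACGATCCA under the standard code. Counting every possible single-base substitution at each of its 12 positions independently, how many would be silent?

Codon 1 (ATA, Ile): 2 synonymous substitutions.
Codon 2 (GAC, Asp): 1 synonymous substitution.
Codon 3 (GAT, Asp): 1 synonymous substitution.
Codon 4 (CCA, Pro): 3 synonymous substitutions.
Total: 2 + 1 + 1 + 3 = 7.

7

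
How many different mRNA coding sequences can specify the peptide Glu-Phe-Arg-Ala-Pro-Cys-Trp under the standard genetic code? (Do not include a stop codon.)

768

Glu: 2 codons.
Phe: 2 codons.
Arg: 6 codons.
Ala: 4 codons.
Pro: 4 codons.
Cys: 2 codons.
Trp: 1 codon.
2 × 2 × 6 × 4 × 4 × 2 × 1 = 768.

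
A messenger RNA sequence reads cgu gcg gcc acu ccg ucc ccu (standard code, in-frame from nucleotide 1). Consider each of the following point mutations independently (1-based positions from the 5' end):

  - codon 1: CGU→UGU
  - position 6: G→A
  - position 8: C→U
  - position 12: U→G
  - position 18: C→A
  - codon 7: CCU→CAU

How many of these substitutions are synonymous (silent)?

3

Codon 1: CGU (Arg) → UGU (Cys) — missense.
Codon 2: GCG (Ala) → GCA (Ala) — synonymous.
Codon 3: GCC (Ala) → GUC (Val) — missense.
Codon 4: ACU (Thr) → ACG (Thr) — synonymous.
Codon 6: UCC (Ser) → UCA (Ser) — synonymous.
Codon 7: CCU (Pro) → CAU (His) — missense.
Synonymous: 3 of 6.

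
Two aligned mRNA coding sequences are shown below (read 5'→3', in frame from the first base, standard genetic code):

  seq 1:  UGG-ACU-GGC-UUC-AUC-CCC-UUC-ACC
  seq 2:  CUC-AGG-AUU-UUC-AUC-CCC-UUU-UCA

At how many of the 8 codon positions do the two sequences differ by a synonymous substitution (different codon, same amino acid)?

1

Codon 1: UGG Trp / CUC Leu — nonsynonymous.
Codon 2: ACU Thr / AGG Arg — nonsynonymous.
Codon 3: GGC Gly / AUU Ile — nonsynonymous.
Codon 4: UUC Phe / UUC Phe — identical.
Codon 5: AUC Ile / AUC Ile — identical.
Codon 6: CCC Pro / CCC Pro — identical.
Codon 7: UUC Phe / UUU Phe — synonymous.
Codon 8: ACC Thr / UCA Ser — nonsynonymous.
Synonymous differences: 1.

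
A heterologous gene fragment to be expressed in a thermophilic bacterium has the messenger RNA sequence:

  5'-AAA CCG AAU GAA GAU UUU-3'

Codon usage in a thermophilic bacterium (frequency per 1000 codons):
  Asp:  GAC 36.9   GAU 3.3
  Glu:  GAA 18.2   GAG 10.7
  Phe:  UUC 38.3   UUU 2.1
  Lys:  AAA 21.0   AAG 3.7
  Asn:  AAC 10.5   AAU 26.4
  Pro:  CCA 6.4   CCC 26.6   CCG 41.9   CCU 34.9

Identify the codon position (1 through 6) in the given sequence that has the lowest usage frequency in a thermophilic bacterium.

Codon 1 AAA (Lys): 21.0 per 1000.
Codon 2 CCG (Pro): 41.9 per 1000.
Codon 3 AAU (Asn): 26.4 per 1000.
Codon 4 GAA (Glu): 18.2 per 1000.
Codon 5 GAU (Asp): 3.3 per 1000.
Codon 6 UUU (Phe): 2.1 per 1000.
Lowest frequency is 2.1 at codon 6.

6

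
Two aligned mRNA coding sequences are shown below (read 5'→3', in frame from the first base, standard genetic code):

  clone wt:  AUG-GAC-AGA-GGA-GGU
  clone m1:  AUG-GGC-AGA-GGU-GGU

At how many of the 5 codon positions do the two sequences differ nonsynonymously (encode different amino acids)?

1

Codon 1: AUG Met / AUG Met — identical.
Codon 2: GAC Asp / GGC Gly — nonsynonymous.
Codon 3: AGA Arg / AGA Arg — identical.
Codon 4: GGA Gly / GGU Gly — synonymous.
Codon 5: GGU Gly / GGU Gly — identical.
Nonsynonymous differences: 1.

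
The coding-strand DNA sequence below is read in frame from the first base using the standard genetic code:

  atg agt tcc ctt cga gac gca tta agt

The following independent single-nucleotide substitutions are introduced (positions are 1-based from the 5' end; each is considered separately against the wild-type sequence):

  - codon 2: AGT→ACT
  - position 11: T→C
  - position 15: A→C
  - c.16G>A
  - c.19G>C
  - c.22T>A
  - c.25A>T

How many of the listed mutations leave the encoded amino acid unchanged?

Codon 2: AGT (Ser) → ACT (Thr) — missense.
Codon 4: CTT (Leu) → CCT (Pro) — missense.
Codon 5: CGA (Arg) → CGC (Arg) — synonymous.
Codon 6: GAC (Asp) → AAC (Asn) — missense.
Codon 7: GCA (Ala) → CCA (Pro) — missense.
Codon 8: TTA (Leu) → ATA (Ile) — missense.
Codon 9: AGT (Ser) → TGT (Cys) — missense.
Synonymous: 1 of 7.

1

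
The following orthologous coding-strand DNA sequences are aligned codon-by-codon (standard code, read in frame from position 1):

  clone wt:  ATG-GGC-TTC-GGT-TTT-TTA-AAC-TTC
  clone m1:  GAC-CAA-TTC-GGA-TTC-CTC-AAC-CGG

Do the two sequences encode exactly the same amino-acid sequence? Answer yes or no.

no

Codon 1: ATG Met / GAC Asp — nonsynonymous.
Codon 2: GGC Gly / CAA Gln — nonsynonymous.
Codon 3: TTC Phe / TTC Phe — identical.
Codon 4: GGT Gly / GGA Gly — synonymous.
Codon 5: TTT Phe / TTC Phe — synonymous.
Codon 6: TTA Leu / CTC Leu — synonymous.
Codon 7: AAC Asn / AAC Asn — identical.
Codon 8: TTC Phe / CGG Arg — nonsynonymous.
Nonsynonymous differences: 3 → different protein.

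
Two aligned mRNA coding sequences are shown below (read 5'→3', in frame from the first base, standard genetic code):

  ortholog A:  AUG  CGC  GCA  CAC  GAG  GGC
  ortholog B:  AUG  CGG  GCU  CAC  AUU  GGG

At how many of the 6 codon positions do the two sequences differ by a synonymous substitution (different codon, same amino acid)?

3

Codon 1: AUG Met / AUG Met — identical.
Codon 2: CGC Arg / CGG Arg — synonymous.
Codon 3: GCA Ala / GCU Ala — synonymous.
Codon 4: CAC His / CAC His — identical.
Codon 5: GAG Glu / AUU Ile — nonsynonymous.
Codon 6: GGC Gly / GGG Gly — synonymous.
Synonymous differences: 3.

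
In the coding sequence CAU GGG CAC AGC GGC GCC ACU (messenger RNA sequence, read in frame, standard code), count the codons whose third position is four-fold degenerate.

4

Codon 1 CAU (His): third position 2-fold.
Codon 2 GGG (Gly): third position 4-fold.
Codon 3 CAC (His): third position 2-fold.
Codon 4 AGC (Ser): third position 2-fold.
Codon 5 GGC (Gly): third position 4-fold.
Codon 6 GCC (Ala): third position 4-fold.
Codon 7 ACU (Thr): third position 4-fold.
Four-fold degenerate third positions: 4.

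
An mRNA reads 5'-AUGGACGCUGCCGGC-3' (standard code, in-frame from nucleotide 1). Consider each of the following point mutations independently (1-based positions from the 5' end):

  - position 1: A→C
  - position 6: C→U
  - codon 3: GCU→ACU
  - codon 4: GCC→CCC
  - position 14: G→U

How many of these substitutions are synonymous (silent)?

1

Codon 1: AUG (Met) → CUG (Leu) — missense.
Codon 2: GAC (Asp) → GAU (Asp) — synonymous.
Codon 3: GCU (Ala) → ACU (Thr) — missense.
Codon 4: GCC (Ala) → CCC (Pro) — missense.
Codon 5: GGC (Gly) → GUC (Val) — missense.
Synonymous: 1 of 5.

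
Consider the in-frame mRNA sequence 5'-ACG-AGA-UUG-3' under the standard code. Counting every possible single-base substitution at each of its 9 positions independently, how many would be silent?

Codon 1 (ACG, Thr): 3 synonymous substitutions.
Codon 2 (AGA, Arg): 2 synonymous substitutions.
Codon 3 (UUG, Leu): 2 synonymous substitutions.
Total: 3 + 2 + 2 = 7.

7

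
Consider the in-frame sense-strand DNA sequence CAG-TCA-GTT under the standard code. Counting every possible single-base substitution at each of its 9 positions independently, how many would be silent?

7

Codon 1 (CAG, Gln): 1 synonymous substitution.
Codon 2 (TCA, Ser): 3 synonymous substitutions.
Codon 3 (GTT, Val): 3 synonymous substitutions.
Total: 1 + 3 + 3 = 7.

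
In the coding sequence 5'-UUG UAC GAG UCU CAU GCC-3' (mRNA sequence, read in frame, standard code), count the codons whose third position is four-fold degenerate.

2

Codon 1 UUG (Leu): third position 2-fold.
Codon 2 UAC (Tyr): third position 2-fold.
Codon 3 GAG (Glu): third position 2-fold.
Codon 4 UCU (Ser): third position 4-fold.
Codon 5 CAU (His): third position 2-fold.
Codon 6 GCC (Ala): third position 4-fold.
Four-fold degenerate third positions: 2.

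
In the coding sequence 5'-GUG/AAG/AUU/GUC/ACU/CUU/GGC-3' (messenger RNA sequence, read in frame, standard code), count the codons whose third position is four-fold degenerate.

5

Codon 1 GUG (Val): third position 4-fold.
Codon 2 AAG (Lys): third position 2-fold.
Codon 3 AUU (Ile): third position 3-fold.
Codon 4 GUC (Val): third position 4-fold.
Codon 5 ACU (Thr): third position 4-fold.
Codon 6 CUU (Leu): third position 4-fold.
Codon 7 GGC (Gly): third position 4-fold.
Four-fold degenerate third positions: 5.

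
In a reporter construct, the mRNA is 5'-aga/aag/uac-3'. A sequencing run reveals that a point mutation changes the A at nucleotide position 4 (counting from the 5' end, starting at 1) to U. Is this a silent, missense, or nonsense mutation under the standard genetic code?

nonsense

Position 4 falls in codon 2: AAG → Lys.
After the substitution the codon is UAG → Stop.
The new codon is a stop codon, so this is a nonsense mutation.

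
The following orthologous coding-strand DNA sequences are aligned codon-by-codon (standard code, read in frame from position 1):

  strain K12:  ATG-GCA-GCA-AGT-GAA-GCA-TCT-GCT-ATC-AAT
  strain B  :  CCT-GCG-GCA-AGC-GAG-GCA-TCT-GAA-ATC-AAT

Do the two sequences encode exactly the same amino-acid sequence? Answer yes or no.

no

Codon 1: ATG Met / CCT Pro — nonsynonymous.
Codon 2: GCA Ala / GCG Ala — synonymous.
Codon 3: GCA Ala / GCA Ala — identical.
Codon 4: AGT Ser / AGC Ser — synonymous.
Codon 5: GAA Glu / GAG Glu — synonymous.
Codon 6: GCA Ala / GCA Ala — identical.
Codon 7: TCT Ser / TCT Ser — identical.
Codon 8: GCT Ala / GAA Glu — nonsynonymous.
Codon 9: ATC Ile / ATC Ile — identical.
Codon 10: AAT Asn / AAT Asn — identical.
Nonsynonymous differences: 2 → different protein.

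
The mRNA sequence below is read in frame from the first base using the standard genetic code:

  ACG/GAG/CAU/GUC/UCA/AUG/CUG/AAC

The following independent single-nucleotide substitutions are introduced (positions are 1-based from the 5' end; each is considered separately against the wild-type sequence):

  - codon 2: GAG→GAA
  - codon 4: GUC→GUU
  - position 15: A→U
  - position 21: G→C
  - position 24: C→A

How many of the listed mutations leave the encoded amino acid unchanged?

Codon 2: GAG (Glu) → GAA (Glu) — synonymous.
Codon 4: GUC (Val) → GUU (Val) — synonymous.
Codon 5: UCA (Ser) → UCU (Ser) — synonymous.
Codon 7: CUG (Leu) → CUC (Leu) — synonymous.
Codon 8: AAC (Asn) → AAA (Lys) — missense.
Synonymous: 4 of 5.

4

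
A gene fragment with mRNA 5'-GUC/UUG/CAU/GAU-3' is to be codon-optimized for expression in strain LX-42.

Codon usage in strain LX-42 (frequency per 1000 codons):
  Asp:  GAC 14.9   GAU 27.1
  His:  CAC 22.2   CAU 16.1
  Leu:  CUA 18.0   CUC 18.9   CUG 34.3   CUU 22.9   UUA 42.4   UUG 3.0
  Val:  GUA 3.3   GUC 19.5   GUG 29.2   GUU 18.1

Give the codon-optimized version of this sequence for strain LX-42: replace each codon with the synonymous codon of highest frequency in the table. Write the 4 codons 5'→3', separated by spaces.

Codon 1 (Val): best is GUG at 29.2.
Codon 2 (Leu): best is UUA at 42.4.
Codon 3 (His): best is CAC at 22.2.
Codon 4 (Asp): best is GAU at 27.1.

GUG UUA CAC GAU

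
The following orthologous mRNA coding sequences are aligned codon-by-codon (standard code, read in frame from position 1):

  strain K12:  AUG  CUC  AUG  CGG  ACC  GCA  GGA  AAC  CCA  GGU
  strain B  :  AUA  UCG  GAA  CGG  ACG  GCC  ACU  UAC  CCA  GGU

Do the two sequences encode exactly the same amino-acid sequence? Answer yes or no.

Codon 1: AUG Met / AUA Ile — nonsynonymous.
Codon 2: CUC Leu / UCG Ser — nonsynonymous.
Codon 3: AUG Met / GAA Glu — nonsynonymous.
Codon 4: CGG Arg / CGG Arg — identical.
Codon 5: ACC Thr / ACG Thr — synonymous.
Codon 6: GCA Ala / GCC Ala — synonymous.
Codon 7: GGA Gly / ACU Thr — nonsynonymous.
Codon 8: AAC Asn / UAC Tyr — nonsynonymous.
Codon 9: CCA Pro / CCA Pro — identical.
Codon 10: GGU Gly / GGU Gly — identical.
Nonsynonymous differences: 5 → different protein.

no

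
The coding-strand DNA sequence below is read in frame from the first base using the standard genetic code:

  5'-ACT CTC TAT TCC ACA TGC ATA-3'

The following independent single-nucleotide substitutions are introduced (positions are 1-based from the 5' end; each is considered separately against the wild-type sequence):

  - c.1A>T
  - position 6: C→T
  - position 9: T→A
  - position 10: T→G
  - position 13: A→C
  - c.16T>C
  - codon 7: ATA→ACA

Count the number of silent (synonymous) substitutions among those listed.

Codon 1: ACT (Thr) → TCT (Ser) — missense.
Codon 2: CTC (Leu) → CTT (Leu) — synonymous.
Codon 3: TAT (Tyr) → TAA (Stop) — nonsense.
Codon 4: TCC (Ser) → GCC (Ala) — missense.
Codon 5: ACA (Thr) → CCA (Pro) — missense.
Codon 6: TGC (Cys) → CGC (Arg) — missense.
Codon 7: ATA (Ile) → ACA (Thr) — missense.
Synonymous: 1 of 7.

1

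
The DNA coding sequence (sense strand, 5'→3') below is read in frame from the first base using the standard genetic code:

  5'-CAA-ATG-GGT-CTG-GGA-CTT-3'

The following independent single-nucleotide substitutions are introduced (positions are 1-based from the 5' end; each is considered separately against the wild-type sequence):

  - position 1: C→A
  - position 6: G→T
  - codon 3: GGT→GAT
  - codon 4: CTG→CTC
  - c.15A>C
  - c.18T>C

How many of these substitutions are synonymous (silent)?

3

Codon 1: CAA (Gln) → AAA (Lys) — missense.
Codon 2: ATG (Met) → ATT (Ile) — missense.
Codon 3: GGT (Gly) → GAT (Asp) — missense.
Codon 4: CTG (Leu) → CTC (Leu) — synonymous.
Codon 5: GGA (Gly) → GGC (Gly) — synonymous.
Codon 6: CTT (Leu) → CTC (Leu) — synonymous.
Synonymous: 3 of 6.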